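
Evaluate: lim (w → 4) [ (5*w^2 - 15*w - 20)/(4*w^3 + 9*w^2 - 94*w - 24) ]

Since w = 4 makes numerator and denominator zero, (w - 4) divides both.
Cancelling it gives (5*w + 5)/(4*w^2 + 25*w + 6); now plug in w = 4 to get 5/34.

5/34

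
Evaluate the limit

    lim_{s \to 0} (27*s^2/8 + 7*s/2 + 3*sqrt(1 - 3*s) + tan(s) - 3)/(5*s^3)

Substitution gives 0/0; apply L'Hôpital's rule 3 times.
After differentiating numerator and denominator 3 times the quotient is (6*tan(s)^2/cos(s)^2 + 2/cos(s)^2 - 243/(8*(1 - 3*s)^(5/2)))/(30); at s = 0 this is -227/240.

-227/240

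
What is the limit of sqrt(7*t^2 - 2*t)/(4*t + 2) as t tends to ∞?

For large |t|, √(7*t^2 - 2*t) ≈ √7·|t| and the denominator ≈ 4t.
Since t → +∞, |t| = t, giving √7/(4) = √(7)/4.

√(7)/4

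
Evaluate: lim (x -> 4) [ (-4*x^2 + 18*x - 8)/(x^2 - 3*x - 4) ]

Since x = 4 makes numerator and denominator zero, (x - 4) divides both.
Cancelling it gives (2 - 4*x)/(x + 1); now plug in x = 4 to get -14/5.

-14/5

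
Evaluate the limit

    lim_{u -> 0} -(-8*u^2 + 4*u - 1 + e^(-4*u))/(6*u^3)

Direct substitution gives 0/0.
Apply L'Hôpital: lim (-16*u + 4 - 4*e^(-4*u))/(-18*u^2), still 0/0.
Apply L'Hôpital: lim (-16 + 16*e^(-4*u))/(-36*u), still 0/0.
After 3 applications of L'Hôpital's rule the quotient is (-64*e^(-4*u))/(-36); substituting u = 0 gives 16/9.

16/9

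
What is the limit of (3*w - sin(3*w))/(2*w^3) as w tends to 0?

9/4

Direct substitution gives 0/0.
Apply L'Hôpital: lim (3 - 3*cos(3*w))/(6*w^2), still 0/0.
Apply L'Hôpital: lim (9*sin(3*w))/(12*w), still 0/0.
After 3 applications of L'Hôpital's rule the quotient is (27*cos(3*w))/(12); substituting w = 0 gives 9/4.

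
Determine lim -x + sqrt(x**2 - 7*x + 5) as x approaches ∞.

This has the form ∞ − ∞. Multiply and divide by the conjugate √(x^2 - 7*x + 5) + x.
That gives (-7x + 5) / (√(x^2 - 7*x + 5) + x).
Divide numerator and denominator by x: the limit is -7/(2·1) = -7/2.

-7/2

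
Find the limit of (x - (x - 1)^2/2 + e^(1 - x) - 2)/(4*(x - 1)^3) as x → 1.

-1/24

Direct substitution gives 0/0.
Apply L'Hôpital: lim (-x - e^(1 - x) + 2)/(12*(x - 1)^2), still 0/0.
Apply L'Hôpital: lim (e^(1 - x) - 1)/(24*x - 24), still 0/0.
After 3 applications of L'Hôpital's rule the quotient is (-e^(1 - x))/(24); substituting x = 1 gives -1/24.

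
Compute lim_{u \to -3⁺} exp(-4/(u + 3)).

As u → -3⁺, -4/(u + 3) → −∞, so e^(-4/(u + 3)) → 0.

0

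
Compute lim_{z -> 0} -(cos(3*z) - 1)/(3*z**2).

Direct substitution gives 0/0.
Apply L'Hôpital: lim (-3*sin(3*z))/(-6*z), still 0/0.
After 2 applications of L'Hôpital's rule the quotient is (-9*cos(3*z))/(-6); substituting z = 0 gives 3/2.

3/2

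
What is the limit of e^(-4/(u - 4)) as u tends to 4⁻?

∞

As u → 4⁻, -4/(u - 4) → +∞, so e^(-4/(u - 4)) → ∞.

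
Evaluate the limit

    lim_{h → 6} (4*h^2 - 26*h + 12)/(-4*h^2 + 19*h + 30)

-22/29

At h = 6 both the top and bottom vanish — a removable singularity. Factoring out (h - 6) from each leaves (4*h - 2)/(-4*h - 5), which at h = 6 equals -22/29.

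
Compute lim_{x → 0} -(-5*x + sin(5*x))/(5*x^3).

Direct substitution gives 0/0.
Apply L'Hôpital: lim (5*cos(5*x) - 5)/(-15*x^2), still 0/0.
Apply L'Hôpital: lim (-25*sin(5*x))/(-30*x), still 0/0.
After 3 applications of L'Hôpital's rule the quotient is (-125*cos(5*x))/(-30); substituting x = 0 gives 25/6.

25/6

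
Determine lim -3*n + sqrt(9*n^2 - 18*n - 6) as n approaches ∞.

-3

This has the form ∞ − ∞. Multiply and divide by the conjugate √(9*n^2 - 18*n - 6) + 3n.
That gives (-18n - 6) / (√(9*n^2 - 18*n - 6) + 3n).
Divide numerator and denominator by n: the limit is -18/(2·3) = -3.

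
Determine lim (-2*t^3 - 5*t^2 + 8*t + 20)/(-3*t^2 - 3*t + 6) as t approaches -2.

4/9

Direct substitution gives 0/0, so factor. Both numerator and denominator have (t + 2) as a factor.
After cancelling, the expression reduces to (-2*t^2 - t + 10)/(3 - 3*t).
Substituting t = -2 gives 4/9.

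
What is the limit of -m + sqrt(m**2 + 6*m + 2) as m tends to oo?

This has the form ∞ − ∞. Multiply and divide by the conjugate √(m^2 + 6*m + 2) + m.
That gives (6m + 2) / (√(m^2 + 6*m + 2) + m).
Divide numerator and denominator by m: the limit is 6/(2·1) = 3.

3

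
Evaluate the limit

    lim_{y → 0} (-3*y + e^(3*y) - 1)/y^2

Direct substitution gives 0/0.
Apply L'Hôpital: lim (3*e^(3*y) - 3)/(2*y), still 0/0.
After 2 applications of L'Hôpital's rule the quotient is (9*e^(3*y))/(2); substituting y = 0 gives 9/2.

9/2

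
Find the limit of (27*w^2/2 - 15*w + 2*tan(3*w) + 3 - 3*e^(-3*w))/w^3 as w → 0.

63/2

Substitution gives 0/0 (the numerator vanishes to order 3).
Expand each term to order w^3: the coefficient of w^3 in 2·tan(3w) is 18 and in -3·e^(-3w) is 27/2.
Lower-order terms cancel with the polynomial part, so the numerator is (63/2)·w^3 + o(w^3), and the limit is (63/2)/(1) = 63/2.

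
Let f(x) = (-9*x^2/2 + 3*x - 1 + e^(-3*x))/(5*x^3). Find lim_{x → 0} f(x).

-9/10

Direct substitution gives 0/0.
Apply L'Hôpital: lim (-9*x + 3 - 3*e^(-3*x))/(15*x^2), still 0/0.
Apply L'Hôpital: lim (-9 + 9*e^(-3*x))/(30*x), still 0/0.
After 3 applications of L'Hôpital's rule the quotient is (-27*e^(-3*x))/(30); substituting x = 0 gives -9/10.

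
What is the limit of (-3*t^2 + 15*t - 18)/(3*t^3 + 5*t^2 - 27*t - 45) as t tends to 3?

Since t = 3 makes numerator and denominator zero, (t - 3) divides both.
Cancelling it gives (6 - 3*t)/(3*t^2 + 14*t + 15); now plug in t = 3 to get -1/28.

-1/28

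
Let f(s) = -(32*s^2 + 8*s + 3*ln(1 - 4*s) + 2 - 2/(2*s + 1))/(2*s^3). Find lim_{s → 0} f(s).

24

Substitution gives 0/0; apply L'Hôpital's rule 3 times.
After differentiating numerator and denominator 3 times the quotient is (384/(4*s - 1)^3 + 96/(2*s + 1)^4)/(-12); at s = 0 this is 24.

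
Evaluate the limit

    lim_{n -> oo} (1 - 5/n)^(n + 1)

Write it as [(1 - 5/n)^n]^(1) · (1 - 5/n)^(1). The bracketed term tends to e^(-5) and the second factor to 1, so the limit is e^(-5).

e^(-5)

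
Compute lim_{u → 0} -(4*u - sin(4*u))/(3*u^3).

Direct substitution gives 0/0.
Apply L'Hôpital: lim (4 - 4*cos(4*u))/(-9*u^2), still 0/0.
Apply L'Hôpital: lim (16*sin(4*u))/(-18*u), still 0/0.
After 3 applications of L'Hôpital's rule the quotient is (64*cos(4*u))/(-18); substituting u = 0 gives -32/9.

-32/9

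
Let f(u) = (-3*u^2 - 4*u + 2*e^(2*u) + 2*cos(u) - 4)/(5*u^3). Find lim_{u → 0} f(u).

8/15

Substitution gives 0/0 (the numerator vanishes to order 3).
Expand each term to order u^3: the coefficient of u^3 in 2·e^(2u) is 8/3 and in 2·cos(u) is 0.
Lower-order terms cancel with the polynomial part, so the numerator is (8/3)·u^3 + o(u^3), and the limit is (8/3)/(5) = 8/15.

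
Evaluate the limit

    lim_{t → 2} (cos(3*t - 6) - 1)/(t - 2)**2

-9/2

Direct substitution gives 0/0.
Apply L'Hôpital: lim (-3*sin(3*t - 6))/(2*t - 4), still 0/0.
After 2 applications of L'Hôpital's rule the quotient is (-9*cos(3*t - 6))/(2); substituting t = 2 gives -9/2.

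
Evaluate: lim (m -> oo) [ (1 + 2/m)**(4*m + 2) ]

Write it as [(1 + 2/m)^m]^(4) · (1 + 2/m)^(2). The bracketed term tends to e^(2) and the second factor to 1, so the limit is e^(8).

e^(8)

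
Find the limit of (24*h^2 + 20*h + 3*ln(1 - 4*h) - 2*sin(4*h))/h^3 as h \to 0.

-128/3

Substitution gives 0/0; apply L'Hôpital's rule 3 times.
After differentiating numerator and denominator 3 times the quotient is (128*cos(4*h) + 384/(4*h - 1)^3)/(6); at h = 0 this is -128/3.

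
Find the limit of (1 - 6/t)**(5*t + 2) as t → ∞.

Write it as [(1 - 6/t)^t]^(5) · (1 - 6/t)^(2). The bracketed term tends to e^(-6) and the second factor to 1, so the limit is e^(-30).

e^(-30)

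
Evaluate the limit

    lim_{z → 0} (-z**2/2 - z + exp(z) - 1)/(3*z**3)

1/18

Direct substitution gives 0/0.
Apply L'Hôpital: lim (-z + e^(z) - 1)/(9*z^2), still 0/0.
Apply L'Hôpital: lim (e^(z) - 1)/(18*z), still 0/0.
After 3 applications of L'Hôpital's rule the quotient is (e^(z))/(18); substituting z = 0 gives 1/18.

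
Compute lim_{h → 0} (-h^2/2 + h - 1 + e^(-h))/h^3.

Direct substitution gives 0/0.
Apply L'Hôpital: lim (-h + 1 - e^(-h))/(3*h^2), still 0/0.
Apply L'Hôpital: lim (-1 + e^(-h))/(6*h), still 0/0.
After 3 applications of L'Hôpital's rule the quotient is (-e^(-h))/(6); substituting h = 0 gives -1/6.

-1/6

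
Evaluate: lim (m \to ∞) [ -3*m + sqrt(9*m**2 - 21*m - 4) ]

-7/2

An ∞ − ∞ form. Rationalising with the conjugate, the difference becomes (-21m - 4) / (√(9*m^2 - 21*m - 4) + 3m).
For large m the denominator behaves like 2·3m, so the quotient tends to -21/6 = -7/2.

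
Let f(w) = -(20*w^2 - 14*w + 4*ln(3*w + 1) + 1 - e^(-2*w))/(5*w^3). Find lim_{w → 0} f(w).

-112/15

Substitution gives 0/0 (the numerator vanishes to order 3).
Expand each term to order w^3: the coefficient of w^3 in −e^(-2w) is 4/3 and in 4·ln(1 + 3w) is 36.
Lower-order terms cancel with the polynomial part, so the numerator is (112/3)·w^3 + o(w^3), and the limit is (112/3)/(-5) = -112/15.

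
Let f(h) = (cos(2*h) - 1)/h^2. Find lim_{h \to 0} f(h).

-2

Direct substitution gives 0/0.
Apply L'Hôpital: lim (-2*sin(2*h))/(2*h), still 0/0.
After 2 applications of L'Hôpital's rule the quotient is (-4*cos(2*h))/(2); substituting h = 0 gives -2.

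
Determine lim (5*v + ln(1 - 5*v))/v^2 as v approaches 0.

-25/2

Direct substitution gives 0/0.
Apply L'Hôpital: lim (5 - 5/(1 - 5*v))/(2*v), still 0/0.
After 2 applications of L'Hôpital's rule the quotient is (-25/(1 - 5*v)^2)/(2); substituting v = 0 gives -25/2.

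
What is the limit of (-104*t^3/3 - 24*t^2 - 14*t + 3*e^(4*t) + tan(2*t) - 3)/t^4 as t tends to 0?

32

Substitution gives 0/0; apply L'Hôpital's rule 4 times.
After differentiating numerator and denominator 4 times the quotient is (768*e^(4*t) + 384*tan(2*t)^5 + 640*tan(2*t)^3 + 256*tan(2*t))/(24); at t = 0 this is 32.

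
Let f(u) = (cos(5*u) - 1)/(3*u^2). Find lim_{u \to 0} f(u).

Direct substitution gives 0/0.
Apply L'Hôpital: lim (-5*sin(5*u))/(6*u), still 0/0.
After 2 applications of L'Hôpital's rule the quotient is (-25*cos(5*u))/(6); substituting u = 0 gives -25/6.

-25/6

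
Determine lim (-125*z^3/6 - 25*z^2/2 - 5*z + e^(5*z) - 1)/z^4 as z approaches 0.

Direct substitution gives 0/0.
Apply L'Hôpital: lim (-125*z^2/2 - 25*z + 5*e^(5*z) - 5)/(4*z^3), still 0/0.
Apply L'Hôpital: lim (-125*z + 25*e^(5*z) - 25)/(12*z^2), still 0/0.
Apply L'Hôpital: lim (125*e^(5*z) - 125)/(24*z), still 0/0.
After 4 applications of L'Hôpital's rule the quotient is (625*e^(5*z))/(24); substituting z = 0 gives 625/24.

625/24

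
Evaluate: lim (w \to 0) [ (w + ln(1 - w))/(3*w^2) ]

Direct substitution gives 0/0.
Apply L'Hôpital: lim (1 - 1/(1 - w))/(6*w), still 0/0.
After 2 applications of L'Hôpital's rule the quotient is (-1/(1 - w)^2)/(6); substituting w = 0 gives -1/6.

-1/6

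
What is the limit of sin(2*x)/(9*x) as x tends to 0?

2/9

Substitution gives 0/0.
Write it as (2/9)·sin(2x)/(2x); since sin(u)/u → 1, the limit is 2/9.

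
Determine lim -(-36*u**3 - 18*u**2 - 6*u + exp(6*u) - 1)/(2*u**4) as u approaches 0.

-27

Direct substitution gives 0/0.
Apply L'Hôpital: lim (-108*u^2 - 36*u + 6*e^(6*u) - 6)/(-8*u^3), still 0/0.
Apply L'Hôpital: lim (-216*u + 36*e^(6*u) - 36)/(-24*u^2), still 0/0.
Apply L'Hôpital: lim (216*e^(6*u) - 216)/(-48*u), still 0/0.
After 4 applications of L'Hôpital's rule the quotient is (1296*e^(6*u))/(-48); substituting u = 0 gives -27.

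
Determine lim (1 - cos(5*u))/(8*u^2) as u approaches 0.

Substitution gives 0/0.
Use (1 − cos θ)/θ² → 1/2 with θ = 5u: the limit is 5²/(2·8) = 25/16.

25/16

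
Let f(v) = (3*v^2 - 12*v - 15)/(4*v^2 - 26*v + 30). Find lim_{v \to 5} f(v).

Direct substitution gives 0/0, so factor. Both numerator and denominator have (v - 5) as a factor.
After cancelling, the expression reduces to (3*v + 3)/(4*v - 6).
Substituting v = 5 gives 9/7.

9/7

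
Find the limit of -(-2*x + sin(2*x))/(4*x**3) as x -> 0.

1/3

Direct substitution gives 0/0.
Apply L'Hôpital: lim (2*cos(2*x) - 2)/(-12*x^2), still 0/0.
Apply L'Hôpital: lim (-4*sin(2*x))/(-24*x), still 0/0.
After 3 applications of L'Hôpital's rule the quotient is (-8*cos(2*x))/(-24); substituting x = 0 gives 1/3.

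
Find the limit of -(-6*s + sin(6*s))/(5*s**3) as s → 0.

36/5

Direct substitution gives 0/0.
Apply L'Hôpital: lim (6*cos(6*s) - 6)/(-15*s^2), still 0/0.
Apply L'Hôpital: lim (-36*sin(6*s))/(-30*s), still 0/0.
After 3 applications of L'Hôpital's rule the quotient is (-216*cos(6*s))/(-30); substituting s = 0 gives 36/5.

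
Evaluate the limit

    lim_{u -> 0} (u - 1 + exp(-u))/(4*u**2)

Direct substitution gives 0/0.
Apply L'Hôpital: lim (1 - e^(-u))/(8*u), still 0/0.
After 2 applications of L'Hôpital's rule the quotient is (e^(-u))/(8); substituting u = 0 gives 1/8.

1/8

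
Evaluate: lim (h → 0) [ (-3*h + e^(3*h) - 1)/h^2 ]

Direct substitution gives 0/0.
Apply L'Hôpital: lim (3*e^(3*h) - 3)/(2*h), still 0/0.
After 2 applications of L'Hôpital's rule the quotient is (9*e^(3*h))/(2); substituting h = 0 gives 9/2.

9/2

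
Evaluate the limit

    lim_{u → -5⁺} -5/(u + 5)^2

As u → -5⁺, (u + 5) → 0⁺, so (u + 5)^2 → 0⁺ and -5/(u + 5)^2 → -∞.

-∞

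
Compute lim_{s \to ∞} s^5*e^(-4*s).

0

Write as s^5/e^{4s}, an ∞/∞ form.
Exponential growth dominates any polynomial, so repeated L'Hôpital (or the standard result) gives 0.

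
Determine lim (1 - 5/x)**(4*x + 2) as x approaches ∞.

Write it as [(1 - 5/x)^x]^(4) · (1 - 5/x)^(2). The bracketed term tends to e^(-5) and the second factor to 1, so the limit is e^(-20).

e^(-20)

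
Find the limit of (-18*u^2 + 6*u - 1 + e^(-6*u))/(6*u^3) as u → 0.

-6

Direct substitution gives 0/0.
Apply L'Hôpital: lim (-36*u + 6 - 6*e^(-6*u))/(18*u^2), still 0/0.
Apply L'Hôpital: lim (-36 + 36*e^(-6*u))/(36*u), still 0/0.
After 3 applications of L'Hôpital's rule the quotient is (-216*e^(-6*u))/(36); substituting u = 0 gives -6.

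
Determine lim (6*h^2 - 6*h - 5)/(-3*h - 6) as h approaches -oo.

The numerator has higher degree (2 > 1); the quotient behaves like (6/(-3))·h^1 for large |h|.
As h → −∞ this diverges to ∞.

∞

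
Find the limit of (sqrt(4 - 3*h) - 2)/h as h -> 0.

Substitution gives 0/0. Multiply numerator and denominator by the conjugate √(4 - 3h) + √4.
The numerator becomes (4 - 3h) − 4 = -3h, so the expression simplifies to -3/(√(4 - 3h) + √4).
Letting h → 0 gives -3/(2√4) = -3/4.

-3/4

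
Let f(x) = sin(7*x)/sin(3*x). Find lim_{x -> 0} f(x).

Substitution gives 0/0.
Divide numerator and denominator by x: sin(7x)/x → 7 and sin(3x)/x → 3, so the limit is 1·7/3 = 7/3.

7/3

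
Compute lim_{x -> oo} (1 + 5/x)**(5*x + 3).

Write it as [(1 + 5/x)^x]^(5) · (1 + 5/x)^(3). The bracketed term tends to e^(5) and the second factor to 1, so the limit is e^(25).

e^(25)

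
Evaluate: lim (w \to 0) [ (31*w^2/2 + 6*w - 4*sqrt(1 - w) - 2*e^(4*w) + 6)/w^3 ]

-253/12

Substitution gives 0/0; apply L'Hôpital's rule 3 times.
After differentiating numerator and denominator 3 times the quotient is (-128*e^(4*w) + 3/(2*(1 - w)^(5/2)))/(6); at w = 0 this is -253/12.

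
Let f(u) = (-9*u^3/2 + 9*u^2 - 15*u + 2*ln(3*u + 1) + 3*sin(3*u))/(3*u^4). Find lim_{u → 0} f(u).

-27/2

Substitution gives 0/0 (the numerator vanishes to order 4).
Expand each term to order u^4: the coefficient of u^4 in 2·ln(1 + 3u) is -81/2 and in 3·sin(3u) is 0.
Lower-order terms cancel with the polynomial part, so the numerator is (-81/2)·u^4 + o(u^4), and the limit is (-81/2)/(3) = -27/2.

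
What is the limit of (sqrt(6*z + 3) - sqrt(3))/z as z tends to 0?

√(3)

A 0/0 form; rationalise with √(3 + 6z) + √3. This collapses the numerator to 6z, leaving 6/(√(3 + 6z) + √3) → 6/(2√3) = √(3).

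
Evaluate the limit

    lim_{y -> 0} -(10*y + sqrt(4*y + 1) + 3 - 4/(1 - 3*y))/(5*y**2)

Substitution gives 0/0 (the numerator vanishes to order 2).
Expand each term to order y^2: the coefficient of y^2 in √(1 + 4y) is -2 and in -4·1/(1 - 3y) is -36.
Lower-order terms cancel with the polynomial part, so the numerator is (-38)·y^2 + o(y^2), and the limit is (-38)/(-5) = 38/5.

38/5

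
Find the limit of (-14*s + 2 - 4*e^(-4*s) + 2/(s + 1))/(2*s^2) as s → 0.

-15

Substitution gives 0/0 (the numerator vanishes to order 2).
Expand each term to order s^2: the coefficient of s^2 in -4·e^(-4s) is -32 and in 2·1/(1 + s) is 2.
Lower-order terms cancel with the polynomial part, so the numerator is (-30)·s^2 + o(s^2), and the limit is (-30)/(2) = -15.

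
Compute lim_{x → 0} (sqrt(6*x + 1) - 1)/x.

A 0/0 form; rationalise with √(1 + 6x) + √1. This collapses the numerator to 6x, leaving 6/(√(1 + 6x) + √1) → 6/(2√1) = 3.

3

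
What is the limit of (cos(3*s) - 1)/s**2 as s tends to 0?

Direct substitution gives 0/0.
Apply L'Hôpital: lim (-3*sin(3*s))/(2*s), still 0/0.
After 2 applications of L'Hôpital's rule the quotient is (-9*cos(3*s))/(2); substituting s = 0 gives -9/2.

-9/2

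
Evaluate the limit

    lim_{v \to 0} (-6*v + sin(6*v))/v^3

-36

Direct substitution gives 0/0.
Apply L'Hôpital: lim (6*cos(6*v) - 6)/(3*v^2), still 0/0.
Apply L'Hôpital: lim (-36*sin(6*v))/(6*v), still 0/0.
After 3 applications of L'Hôpital's rule the quotient is (-216*cos(6*v))/(6); substituting v = 0 gives -36.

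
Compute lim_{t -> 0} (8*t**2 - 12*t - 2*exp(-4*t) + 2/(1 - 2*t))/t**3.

Substitution gives 0/0; apply L'Hôpital's rule 3 times.
After differentiating numerator and denominator 3 times the quotient is (128*e^(-4*t) + 96/(2*t - 1)^4)/(6); at t = 0 this is 112/3.

112/3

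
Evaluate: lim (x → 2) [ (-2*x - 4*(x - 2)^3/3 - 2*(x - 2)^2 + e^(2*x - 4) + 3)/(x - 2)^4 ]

Direct substitution gives 0/0.
Apply L'Hôpital: lim (-4*x - 4*(x - 2)^2 + 2*e^(2*x - 4) + 6)/(4*(x - 2)^3), still 0/0.
Apply L'Hôpital: lim (-8*x + 4*e^(2*x - 4) + 12)/(12*(x - 2)^2), still 0/0.
Apply L'Hôpital: lim (8*e^(2*x - 4) - 8)/(24*x - 48), still 0/0.
After 4 applications of L'Hôpital's rule the quotient is (16*e^(2*x - 4))/(24); substituting x = 2 gives 2/3.

2/3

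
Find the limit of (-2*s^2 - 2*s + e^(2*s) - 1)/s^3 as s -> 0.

4/3

Direct substitution gives 0/0.
Apply L'Hôpital: lim (-4*s + 2*e^(2*s) - 2)/(3*s^2), still 0/0.
Apply L'Hôpital: lim (4*e^(2*s) - 4)/(6*s), still 0/0.
After 3 applications of L'Hôpital's rule the quotient is (8*e^(2*s))/(6); substituting s = 0 gives 4/3.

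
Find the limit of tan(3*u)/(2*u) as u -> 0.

Substitution gives 0/0.
Since tan(θ)/θ → 1 as θ → 0, tan(3u)/(3u) → 1 and the limit is 3/2.

3/2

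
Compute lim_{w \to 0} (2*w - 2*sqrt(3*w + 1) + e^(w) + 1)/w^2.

Substitution gives 0/0; apply L'Hôpital's rule 2 times.
After differentiating numerator and denominator 2 times the quotient is (e^(w) + 9/(2*(3*w + 1)^(3/2)))/(2); at w = 0 this is 11/4.

11/4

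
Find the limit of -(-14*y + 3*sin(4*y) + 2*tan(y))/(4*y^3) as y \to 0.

Substitution gives 0/0 (the numerator vanishes to order 3).
Expand each term to order y^3: the coefficient of y^3 in 3·sin(4y) is -32 and in 2·tan(y) is 2/3.
Lower-order terms cancel with the polynomial part, so the numerator is (-94/3)·y^3 + o(y^3), and the limit is (-94/3)/(-4) = 47/6.

47/6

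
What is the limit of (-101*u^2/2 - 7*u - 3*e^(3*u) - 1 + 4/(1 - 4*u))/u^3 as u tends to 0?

Substitution gives 0/0 (the numerator vanishes to order 3).
Expand each term to order u^3: the coefficient of u^3 in -3·e^(3u) is -27/2 and in 4·1/(1 - 4u) is 256.
Lower-order terms cancel with the polynomial part, so the numerator is (485/2)·u^3 + o(u^3), and the limit is (485/2)/(1) = 485/2.

485/2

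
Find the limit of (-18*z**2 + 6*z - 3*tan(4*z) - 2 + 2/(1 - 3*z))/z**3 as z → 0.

-10

Substitution gives 0/0 (the numerator vanishes to order 3).
Expand each term to order z^3: the coefficient of z^3 in -3·tan(4z) is -64 and in 2·1/(1 - 3z) is 54.
Lower-order terms cancel with the polynomial part, so the numerator is (-10)·z^3 + o(z^3), and the limit is (-10)/(1) = -10.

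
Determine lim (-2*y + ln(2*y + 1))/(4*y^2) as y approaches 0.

Direct substitution gives 0/0.
Apply L'Hôpital: lim (-2 + 2/(2*y + 1))/(8*y), still 0/0.
After 2 applications of L'Hôpital's rule the quotient is (-4/(2*y + 1)^2)/(8); substituting y = 0 gives -1/2.

-1/2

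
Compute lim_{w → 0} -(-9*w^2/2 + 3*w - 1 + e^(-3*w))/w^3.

Direct substitution gives 0/0.
Apply L'Hôpital: lim (-9*w + 3 - 3*e^(-3*w))/(-3*w^2), still 0/0.
Apply L'Hôpital: lim (-9 + 9*e^(-3*w))/(-6*w), still 0/0.
After 3 applications of L'Hôpital's rule the quotient is (-27*e^(-3*w))/(-6); substituting w = 0 gives 9/2.

9/2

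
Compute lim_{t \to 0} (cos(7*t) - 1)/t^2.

Direct substitution gives 0/0.
Apply L'Hôpital: lim (-7*sin(7*t))/(2*t), still 0/0.
After 2 applications of L'Hôpital's rule the quotient is (-49*cos(7*t))/(2); substituting t = 0 gives -49/2.

-49/2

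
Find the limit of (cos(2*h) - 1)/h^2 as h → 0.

Direct substitution gives 0/0.
Apply L'Hôpital: lim (-2*sin(2*h))/(2*h), still 0/0.
After 2 applications of L'Hôpital's rule the quotient is (-4*cos(2*h))/(2); substituting h = 0 gives -2.

-2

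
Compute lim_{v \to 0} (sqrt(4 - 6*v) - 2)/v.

Substitution gives 0/0. Multiply numerator and denominator by the conjugate √(4 - 6v) + √4.
The numerator becomes (4 - 6v) − 4 = -6v, so the expression simplifies to -6/(√(4 - 6v) + √4).
Letting v → 0 gives -6/(2√4) = -3/2.

-3/2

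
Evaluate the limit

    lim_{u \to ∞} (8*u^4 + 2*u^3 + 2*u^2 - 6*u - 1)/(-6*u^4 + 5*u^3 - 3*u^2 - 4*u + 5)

Numerator and denominator both have degree 4.
Dividing every term by u^4, all lower-order terms vanish and the limit is the ratio of leading coefficients, 8/(-6) = -4/3.

-4/3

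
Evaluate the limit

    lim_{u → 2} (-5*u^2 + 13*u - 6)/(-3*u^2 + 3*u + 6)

Since u = 2 makes numerator and denominator zero, (u - 2) divides both.
Cancelling it gives (3 - 5*u)/(-3*u - 3); now plug in u = 2 to get 7/9.

7/9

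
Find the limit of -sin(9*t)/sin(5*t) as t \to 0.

-9/5

Substitution gives 0/0.
Divide numerator and denominator by t: sin(9t)/t → 9 and sin(5t)/t → 5, so the limit is -1·9/5 = -9/5.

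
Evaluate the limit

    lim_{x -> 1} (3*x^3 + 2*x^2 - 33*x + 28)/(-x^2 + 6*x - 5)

-5

At x = 1 both the top and bottom vanish — a removable singularity. Factoring out (x - 1) from each leaves (3*x^2 + 5*x - 28)/(5 - x), which at x = 1 equals -5.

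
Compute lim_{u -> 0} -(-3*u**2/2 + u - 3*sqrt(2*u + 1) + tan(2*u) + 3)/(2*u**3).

-7/12

Substitution gives 0/0 (the numerator vanishes to order 3).
Expand each term to order u^3: the coefficient of u^3 in -3·√(1 + 2u) is -3/2 and in tan(2u) is 8/3.
Lower-order terms cancel with the polynomial part, so the numerator is (7/6)·u^3 + o(u^3), and the limit is (7/6)/(-2) = -7/12.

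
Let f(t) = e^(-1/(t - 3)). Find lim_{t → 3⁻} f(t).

∞

As t → 3⁻, -1/(t - 3) → +∞, so e^(-1/(t - 3)) → ∞.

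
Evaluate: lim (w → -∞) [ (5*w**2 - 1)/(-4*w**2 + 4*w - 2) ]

Numerator and denominator both have degree 2.
Dividing every term by w^2, all lower-order terms vanish and the limit is the ratio of leading coefficients, 5/(-4) = -5/4.

-5/4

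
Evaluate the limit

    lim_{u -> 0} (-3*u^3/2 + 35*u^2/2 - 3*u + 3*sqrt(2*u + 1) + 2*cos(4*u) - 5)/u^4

Substitution gives 0/0; apply L'Hôpital's rule 4 times.
After differentiating numerator and denominator 4 times the quotient is (512*cos(4*u) - 45/(2*u + 1)^(7/2))/(24); at u = 0 this is 467/24.

467/24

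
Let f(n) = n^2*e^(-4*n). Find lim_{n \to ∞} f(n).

0

Write as n^2/e^{4n}, an ∞/∞ form.
Exponential growth dominates any polynomial, so repeated L'Hôpital (or the standard result) gives 0.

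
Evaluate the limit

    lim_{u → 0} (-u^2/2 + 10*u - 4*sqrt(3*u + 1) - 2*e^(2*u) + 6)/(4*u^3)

-113/48

Substitution gives 0/0 (the numerator vanishes to order 3).
Expand each term to order u^3: the coefficient of u^3 in -2·e^(2u) is -8/3 and in -4·√(1 + 3u) is -27/4.
Lower-order terms cancel with the polynomial part, so the numerator is (-113/12)·u^3 + o(u^3), and the limit is (-113/12)/(4) = -113/48.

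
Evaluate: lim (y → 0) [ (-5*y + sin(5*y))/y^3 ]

-125/6

Direct substitution gives 0/0.
Apply L'Hôpital: lim (5*cos(5*y) - 5)/(3*y^2), still 0/0.
Apply L'Hôpital: lim (-25*sin(5*y))/(6*y), still 0/0.
After 3 applications of L'Hôpital's rule the quotient is (-125*cos(5*y))/(6); substituting y = 0 gives -125/6.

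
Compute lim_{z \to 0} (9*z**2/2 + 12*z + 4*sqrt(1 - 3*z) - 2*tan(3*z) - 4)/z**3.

Substitution gives 0/0 (the numerator vanishes to order 3).
Expand each term to order z^3: the coefficient of z^3 in 4·√(1 - 3z) is -27/4 and in -2·tan(3z) is -18.
Lower-order terms cancel with the polynomial part, so the numerator is (-99/4)·z^3 + o(z^3), and the limit is (-99/4)/(1) = -99/4.

-99/4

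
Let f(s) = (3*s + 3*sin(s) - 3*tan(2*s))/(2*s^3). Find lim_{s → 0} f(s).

-17/4

Substitution gives 0/0 (the numerator vanishes to order 3).
Expand each term to order s^3: the coefficient of s^3 in -3·tan(2s) is -8 and in 3·sin(s) is -1/2.
Lower-order terms cancel with the polynomial part, so the numerator is (-17/2)·s^3 + o(s^3), and the limit is (-17/2)/(2) = -17/4.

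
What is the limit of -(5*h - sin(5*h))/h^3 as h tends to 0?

-125/6

Direct substitution gives 0/0.
Apply L'Hôpital: lim (5 - 5*cos(5*h))/(-3*h^2), still 0/0.
Apply L'Hôpital: lim (25*sin(5*h))/(-6*h), still 0/0.
After 3 applications of L'Hôpital's rule the quotient is (125*cos(5*h))/(-6); substituting h = 0 gives -125/6.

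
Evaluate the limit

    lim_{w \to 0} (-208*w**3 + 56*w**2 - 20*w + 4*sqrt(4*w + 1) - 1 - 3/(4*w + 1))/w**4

Substitution gives 0/0; apply L'Hôpital's rule 4 times.
After differentiating numerator and denominator 4 times the quotient is (-18432/(4*w + 1)^5 - 960/(4*w + 1)^(7/2))/(24); at w = 0 this is -808.

-808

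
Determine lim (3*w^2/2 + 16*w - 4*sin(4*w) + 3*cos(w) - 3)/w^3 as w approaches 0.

128/3

Substitution gives 0/0 (the numerator vanishes to order 3).
Expand each term to order w^3: the coefficient of w^3 in -4·sin(4w) is 128/3 and in 3·cos(w) is 0.
Lower-order terms cancel with the polynomial part, so the numerator is (128/3)·w^3 + o(w^3), and the limit is (128/3)/(1) = 128/3.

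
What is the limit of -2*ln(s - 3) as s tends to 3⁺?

∞

As s → 3⁺, s - 3 → 0⁺ and ln(s - 3) → −∞.
Multiplying by -2 gives ∞.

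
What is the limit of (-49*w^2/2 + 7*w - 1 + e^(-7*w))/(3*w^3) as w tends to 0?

-343/18

Direct substitution gives 0/0.
Apply L'Hôpital: lim (-49*w + 7 - 7*e^(-7*w))/(9*w^2), still 0/0.
Apply L'Hôpital: lim (-49 + 49*e^(-7*w))/(18*w), still 0/0.
After 3 applications of L'Hôpital's rule the quotient is (-343*e^(-7*w))/(18); substituting w = 0 gives -343/18.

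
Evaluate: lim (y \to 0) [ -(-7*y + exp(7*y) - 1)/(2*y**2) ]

Direct substitution gives 0/0.
Apply L'Hôpital: lim (7*e^(7*y) - 7)/(-4*y), still 0/0.
After 2 applications of L'Hôpital's rule the quotient is (49*e^(7*y))/(-4); substituting y = 0 gives -49/4.

-49/4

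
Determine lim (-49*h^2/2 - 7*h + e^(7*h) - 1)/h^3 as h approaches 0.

343/6

Direct substitution gives 0/0.
Apply L'Hôpital: lim (-49*h + 7*e^(7*h) - 7)/(3*h^2), still 0/0.
Apply L'Hôpital: lim (49*e^(7*h) - 49)/(6*h), still 0/0.
After 3 applications of L'Hôpital's rule the quotient is (343*e^(7*h))/(6); substituting h = 0 gives 343/6.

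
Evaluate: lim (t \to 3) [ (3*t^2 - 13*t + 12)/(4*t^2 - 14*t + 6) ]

Direct substitution gives 0/0, so factor. Both numerator and denominator have (t - 3) as a factor.
After cancelling, the expression reduces to (3*t - 4)/(4*t - 2).
Substituting t = 3 gives 1/2.

1/2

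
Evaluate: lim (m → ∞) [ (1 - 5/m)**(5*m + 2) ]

Write it as [(1 - 5/m)^m]^(5) · (1 - 5/m)^(2). The bracketed term tends to e^(-5) and the second factor to 1, so the limit is e^(-25).

e^(-25)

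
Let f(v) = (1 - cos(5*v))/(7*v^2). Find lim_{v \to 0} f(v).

25/14

Substitution gives 0/0.
Use (1 − cos u)/u² → 1/2 with u = 5v: the limit is 5²/(2·7) = 25/14.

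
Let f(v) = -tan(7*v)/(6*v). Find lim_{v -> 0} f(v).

Substitution gives 0/0.
Since tan(u)/u → 1 as u → 0, tan(7v)/(7v) → 1 and the limit is 7/(-6) = -7/6.

-7/6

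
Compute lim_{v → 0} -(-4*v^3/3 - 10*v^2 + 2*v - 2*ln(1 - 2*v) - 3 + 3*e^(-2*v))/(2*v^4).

-5

Substitution gives 0/0; apply L'Hôpital's rule 4 times.
After differentiating numerator and denominator 4 times the quotient is (48*e^(-2*v) + 192/(2*v - 1)^4)/(-48); at v = 0 this is -5.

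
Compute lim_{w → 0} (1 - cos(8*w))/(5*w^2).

32/5

Substitution gives 0/0.
Use (1 − cos u)/u² → 1/2 with u = 8w: the limit is 8²/(2·5) = 32/5.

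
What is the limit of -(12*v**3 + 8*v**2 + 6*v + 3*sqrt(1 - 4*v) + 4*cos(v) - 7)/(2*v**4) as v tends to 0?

Substitution gives 0/0 (the numerator vanishes to order 4).
Expand each term to order v^4: the coefficient of v^4 in 4·cos(v) is 1/6 and in 3·√(1 - 4v) is -30.
Lower-order terms cancel with the polynomial part, so the numerator is (-179/6)·v^4 + o(v^4), and the limit is (-179/6)/(-2) = 179/12.

179/12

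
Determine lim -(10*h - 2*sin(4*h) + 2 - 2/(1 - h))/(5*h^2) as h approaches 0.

2/5

Substitution gives 0/0; apply L'Hôpital's rule 2 times.
After differentiating numerator and denominator 2 times the quotient is (32*sin(4*h) + 4/(h - 1)^3)/(-10); at h = 0 this is 2/5.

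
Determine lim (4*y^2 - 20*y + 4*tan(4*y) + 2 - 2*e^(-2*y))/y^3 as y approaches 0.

88

Substitution gives 0/0; apply L'Hôpital's rule 3 times.
After differentiating numerator and denominator 3 times the quotient is (16*(32*(3*tan(4*y)^2 + 1)*e^(2*y)/cos(4*y)^2 + 1)*e^(-2*y))/(6); at y = 0 this is 88.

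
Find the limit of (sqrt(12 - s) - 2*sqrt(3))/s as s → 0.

A 0/0 form; rationalise with √(12 - s) + √12. This collapses the numerator to -s, leaving -1/(√(12 - s) + √12) → -1/(2√12) = -√(3)/12.

-√(3)/12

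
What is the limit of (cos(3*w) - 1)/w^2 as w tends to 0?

Direct substitution gives 0/0.
Apply L'Hôpital: lim (-3*sin(3*w))/(2*w), still 0/0.
After 2 applications of L'Hôpital's rule the quotient is (-9*cos(3*w))/(2); substituting w = 0 gives -9/2.

-9/2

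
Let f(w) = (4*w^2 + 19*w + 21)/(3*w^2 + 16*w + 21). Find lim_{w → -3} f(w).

Since w = -3 makes numerator and denominator zero, (w + 3) divides both.
Cancelling it gives (4*w + 7)/(3*w + 7); now plug in w = -3 to get 5/2.

5/2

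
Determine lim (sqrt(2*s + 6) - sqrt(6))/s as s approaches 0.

A 0/0 form; rationalise with √(6 + 2s) + √6. This collapses the numerator to 2s, leaving 2/(√(6 + 2s) + √6) → 2/(2√6) = √(6)/6.

√(6)/6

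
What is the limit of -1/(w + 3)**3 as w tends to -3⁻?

As w → -3⁻, (w + 3) → 0⁻, so (w + 3)^3 → 0⁻ and -1/(w + 3)^3 → ∞.

∞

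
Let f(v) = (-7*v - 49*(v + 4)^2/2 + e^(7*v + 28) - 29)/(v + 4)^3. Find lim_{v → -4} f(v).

343/6

Direct substitution gives 0/0.
Apply L'Hôpital: lim (-49*v + 7*e^(7*v + 28) - 203)/(3*(v + 4)^2), still 0/0.
Apply L'Hôpital: lim (49*e^(7*v + 28) - 49)/(6*v + 24), still 0/0.
After 3 applications of L'Hôpital's rule the quotient is (343*e^(7*v + 28))/(6); substituting v = -4 gives 343/6.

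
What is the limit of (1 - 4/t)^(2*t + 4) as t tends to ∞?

The base → 1 and the exponent → ∞: a 1^∞ form.
Take logarithms: (2t + 4)·ln(1 - 4/t). Since ln(1+u) ~ u for small u, this behaves like (2t)·(-4/t) → -8.
So the limit is e^(-8).

e^(-8)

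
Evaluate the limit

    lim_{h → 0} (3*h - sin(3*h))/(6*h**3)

3/4

Direct substitution gives 0/0.
Apply L'Hôpital: lim (3 - 3*cos(3*h))/(18*h^2), still 0/0.
Apply L'Hôpital: lim (9*sin(3*h))/(36*h), still 0/0.
After 3 applications of L'Hôpital's rule the quotient is (27*cos(3*h))/(36); substituting h = 0 gives 3/4.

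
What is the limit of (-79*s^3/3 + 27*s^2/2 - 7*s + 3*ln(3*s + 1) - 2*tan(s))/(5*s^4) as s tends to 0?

Substitution gives 0/0; apply L'Hôpital's rule 4 times.
After differentiating numerator and denominator 4 times the quotient is (16*tan(s)/cos(s)^2 - 48*tan(s)/cos(s)^4 - 1458/(3*s + 1)^4)/(120); at s = 0 this is -243/20.

-243/20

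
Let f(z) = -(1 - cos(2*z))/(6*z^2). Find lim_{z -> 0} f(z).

-1/3

Substitution gives 0/0.
Use (1 − cos u)/u² → 1/2 with u = 2z: the limit is 2²/(2·(-6)) = -1/3.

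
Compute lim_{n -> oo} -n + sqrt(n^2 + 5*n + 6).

5/2

An ∞ − ∞ form. Rationalising with the conjugate, the difference becomes (5n + 6) / (√(n^2 + 5*n + 6) + n).
For large n the denominator behaves like 2·n, so the quotient tends to 5/2 = 5/2.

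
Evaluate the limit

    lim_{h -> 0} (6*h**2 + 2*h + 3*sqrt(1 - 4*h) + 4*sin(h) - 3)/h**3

-38/3

Substitution gives 0/0; apply L'Hôpital's rule 3 times.
After differentiating numerator and denominator 3 times the quotient is (-4*cos(h) - 72/(1 - 4*h)^(5/2))/(6); at h = 0 this is -38/3.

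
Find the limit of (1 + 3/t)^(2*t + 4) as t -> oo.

The base → 1 and the exponent → ∞: a 1^∞ form.
Take logarithms: (2t + 4)·ln(1 + 3/t). Since ln(1+u) ~ u for small u, this behaves like (2t)·(3/t) → 6.
So the limit is e^(6).

e^(6)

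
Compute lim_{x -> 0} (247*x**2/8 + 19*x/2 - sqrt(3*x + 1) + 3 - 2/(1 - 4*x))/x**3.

-2075/16

Substitution gives 0/0; apply L'Hôpital's rule 3 times.
After differentiating numerator and denominator 3 times the quotient is (-768/(4*x - 1)^4 - 81/(8*(3*x + 1)^(5/2)))/(6); at x = 0 this is -2075/16.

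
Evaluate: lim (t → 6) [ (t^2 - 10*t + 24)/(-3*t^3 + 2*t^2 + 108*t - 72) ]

-1/96

At t = 6 both the top and bottom vanish — a removable singularity. Factoring out (t - 6) from each leaves (t - 4)/(-3*t^2 - 16*t + 12), which at t = 6 equals -1/96.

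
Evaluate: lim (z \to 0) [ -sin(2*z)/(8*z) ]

-1/4

Substitution gives 0/0.
Write it as (2/(-8))·sin(2z)/(2z); since sin(u)/u → 1, the limit is -1/4.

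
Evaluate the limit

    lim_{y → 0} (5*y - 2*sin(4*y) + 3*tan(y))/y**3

67/3

Substitution gives 0/0; apply L'Hôpital's rule 3 times.
After differentiating numerator and denominator 3 times the quotient is (128*cos(4*y) + 18*tan(y)^4 + 24*tan(y)^2 + 6)/(6); at y = 0 this is 67/3.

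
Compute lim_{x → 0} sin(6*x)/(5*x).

6/5

Substitution gives 0/0.
Write it as (6/5)·sin(6x)/(6x); since sin(u)/u → 1, the limit is 6/5.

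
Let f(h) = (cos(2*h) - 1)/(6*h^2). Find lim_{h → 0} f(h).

-1/3

Direct substitution gives 0/0.
Apply L'Hôpital: lim (-2*sin(2*h))/(12*h), still 0/0.
After 2 applications of L'Hôpital's rule the quotient is (-4*cos(2*h))/(12); substituting h = 0 gives -1/3.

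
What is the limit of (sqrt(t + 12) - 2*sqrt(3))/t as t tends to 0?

Substitution gives 0/0. Multiply numerator and denominator by the conjugate √(12 + t) + √12.
The numerator becomes (12 + t) − 12 = t, so the expression simplifies to 1/(√(12 + t) + √12).
Letting t → 0 gives 1/(2√12) = √(3)/12.

√(3)/12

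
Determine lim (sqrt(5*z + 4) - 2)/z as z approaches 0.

Substitution gives 0/0. Multiply numerator and denominator by the conjugate √(4 + 5z) + √4.
The numerator becomes (4 + 5z) − 4 = 5z, so the expression simplifies to 5/(√(4 + 5z) + √4).
Letting z → 0 gives 5/(2√4) = 5/4.

5/4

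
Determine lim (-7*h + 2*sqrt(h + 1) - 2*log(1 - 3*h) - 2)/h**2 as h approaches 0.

35/4

Substitution gives 0/0; apply L'Hôpital's rule 2 times.
After differentiating numerator and denominator 2 times the quotient is (18/(3*h - 1)^2 - 1/(2*(h + 1)^(3/2)))/(2); at h = 0 this is 35/4.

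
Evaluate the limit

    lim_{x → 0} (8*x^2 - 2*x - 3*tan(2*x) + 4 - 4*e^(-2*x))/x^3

Substitution gives 0/0 (the numerator vanishes to order 3).
Expand each term to order x^3: the coefficient of x^3 in -4·e^(-2x) is 16/3 and in -3·tan(2x) is -8.
Lower-order terms cancel with the polynomial part, so the numerator is (-8/3)·x^3 + o(x^3), and the limit is (-8/3)/(1) = -8/3.

-8/3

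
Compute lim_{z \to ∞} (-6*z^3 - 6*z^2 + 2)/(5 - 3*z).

∞

The numerator has higher degree (3 > 1); the quotient behaves like (-6/(-3))·z^2 for large |z|.
As z → +∞ this diverges to ∞.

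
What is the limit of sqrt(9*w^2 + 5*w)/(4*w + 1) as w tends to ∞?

3/4

For large |w|, √(9*w^2 + 5*w) ≈ √9·|w| and the denominator ≈ 4w.
Since w → +∞, |w| = w, giving √9/(4) = 3/4.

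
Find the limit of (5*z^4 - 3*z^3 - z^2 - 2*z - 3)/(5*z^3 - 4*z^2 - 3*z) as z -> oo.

The numerator has higher degree (4 > 3); the quotient behaves like (5/(5))·z^1 for large |z|.
As z → +∞ this diverges to ∞.

∞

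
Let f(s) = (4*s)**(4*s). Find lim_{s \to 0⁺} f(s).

Base → 0⁺ and exponent → 0⁺: a 0^0 form.
Take logs: 4s·ln(4s). This is 0·(−∞); rewriting as ln(4s)/(1/(4s)) and applying L'Hôpital gives 0.
Hence the limit is e^0 = 1.

1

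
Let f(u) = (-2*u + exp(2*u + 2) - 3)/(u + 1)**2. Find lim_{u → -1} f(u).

Direct substitution gives 0/0.
Apply L'Hôpital: lim (2*e^(2*u + 2) - 2)/(2*u + 2), still 0/0.
After 2 applications of L'Hôpital's rule the quotient is (4*e^(2*u + 2))/(2); substituting u = -1 gives 2.

2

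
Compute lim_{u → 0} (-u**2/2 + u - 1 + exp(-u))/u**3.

Direct substitution gives 0/0.
Apply L'Hôpital: lim (-u + 1 - e^(-u))/(3*u^2), still 0/0.
Apply L'Hôpital: lim (-1 + e^(-u))/(6*u), still 0/0.
After 3 applications of L'Hôpital's rule the quotient is (-e^(-u))/(6); substituting u = 0 gives -1/6.

-1/6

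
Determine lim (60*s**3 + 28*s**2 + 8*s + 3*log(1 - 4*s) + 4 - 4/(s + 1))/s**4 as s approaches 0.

Substitution gives 0/0 (the numerator vanishes to order 4).
Expand each term to order s^4: the coefficient of s^4 in 3·ln(1 - 4s) is -192 and in -4·1/(1 + s) is -4.
Lower-order terms cancel with the polynomial part, so the numerator is (-196)·s^4 + o(s^4), and the limit is (-196)/(1) = -196.

-196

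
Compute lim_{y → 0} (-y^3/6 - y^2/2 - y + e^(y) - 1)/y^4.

Direct substitution gives 0/0.
Apply L'Hôpital: lim (-y^2/2 - y + e^(y) - 1)/(4*y^3), still 0/0.
Apply L'Hôpital: lim (-y + e^(y) - 1)/(12*y^2), still 0/0.
Apply L'Hôpital: lim (e^(y) - 1)/(24*y), still 0/0.
After 4 applications of L'Hôpital's rule the quotient is (e^(y))/(24); substituting y = 0 gives 1/24.

1/24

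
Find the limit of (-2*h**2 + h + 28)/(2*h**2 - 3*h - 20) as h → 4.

-15/13

Direct substitution gives 0/0, so factor. Both numerator and denominator have (h - 4) as a factor.
After cancelling, the expression reduces to (-2*h - 7)/(2*h + 5).
Substituting h = 4 gives -15/13.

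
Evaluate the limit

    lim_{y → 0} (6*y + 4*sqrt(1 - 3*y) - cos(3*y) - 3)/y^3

Substitution gives 0/0; apply L'Hôpital's rule 3 times.
After differentiating numerator and denominator 3 times the quotient is (-27*sin(3*y) - 81/(2*(1 - 3*y)^(5/2)))/(6); at y = 0 this is -27/4.

-27/4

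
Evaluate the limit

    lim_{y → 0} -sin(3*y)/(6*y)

Substitution gives 0/0.
Write it as (3/(-6))·sin(3y)/(3y); since sin(u)/u → 1, the limit is -1/2.

-1/2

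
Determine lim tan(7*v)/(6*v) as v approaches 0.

7/6

Substitution gives 0/0.
Since tan(u)/u → 1 as u → 0, tan(7v)/(7v) → 1 and the limit is 7/6.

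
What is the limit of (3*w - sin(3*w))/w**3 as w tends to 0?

Direct substitution gives 0/0.
Apply L'Hôpital: lim (3 - 3*cos(3*w))/(3*w^2), still 0/0.
Apply L'Hôpital: lim (9*sin(3*w))/(6*w), still 0/0.
After 3 applications of L'Hôpital's rule the quotient is (27*cos(3*w))/(6); substituting w = 0 gives 9/2.

9/2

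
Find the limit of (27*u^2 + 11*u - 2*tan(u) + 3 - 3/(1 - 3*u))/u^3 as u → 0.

-245/3

Substitution gives 0/0; apply L'Hôpital's rule 3 times.
After differentiating numerator and denominator 3 times the quotient is (8/cos(u)^2 - 12/cos(u)^4 - 486/(3*u - 1)^4)/(6); at u = 0 this is -245/3.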